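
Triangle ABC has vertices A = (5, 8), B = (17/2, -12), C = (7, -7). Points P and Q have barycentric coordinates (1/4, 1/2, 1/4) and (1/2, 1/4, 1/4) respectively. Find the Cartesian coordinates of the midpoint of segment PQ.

Barycentric coordinates of the midpoint are the average: (3/8, 3/8, 1/4).
Converting: (3/8)·A + (3/8)·B + (1/4)·C = (109/16, -13/4).

(109/16, -13/4)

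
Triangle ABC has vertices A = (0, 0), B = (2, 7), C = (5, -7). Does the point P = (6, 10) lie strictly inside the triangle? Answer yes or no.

Barycentric coordinates of P: (-65/49, 92/49, 22/49).
The three coordinates are negative, positive, positive; a point is interior exactly when all three are positive.

no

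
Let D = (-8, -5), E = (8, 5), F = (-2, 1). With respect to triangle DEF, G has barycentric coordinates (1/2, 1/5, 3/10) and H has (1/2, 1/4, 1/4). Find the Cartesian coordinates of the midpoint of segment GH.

Barycentric coordinates of the midpoint are the average: (1/2, 9/40, 11/40).
Converting: (1/2)·D + (9/40)·E + (11/40)·F = (-11/4, -11/10).

(-11/4, -11/10)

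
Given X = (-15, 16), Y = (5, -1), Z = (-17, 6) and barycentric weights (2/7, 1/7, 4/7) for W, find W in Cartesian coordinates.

(-93/7, 55/7)

W = (2/7)·X + (1/7)·Y + (4/7)·Z.
x-coordinate: (2/7)·(-15) + (1/7)·5 + (4/7)·(-17) = -93/7.
y-coordinate: (2/7)·16 + (1/7)·(-1) + (4/7)·6 = 55/7.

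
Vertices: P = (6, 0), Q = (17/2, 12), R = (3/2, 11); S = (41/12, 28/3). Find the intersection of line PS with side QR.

Barycentric coordinates of S with respect to PQR: (1/6, 1/6, 2/3).
On side QR the P-coordinate is zero; dropping S's P-weight 1/6 and renormalizing the remaining 1/6 : 2/3 gives weights 1/5, 4/5 on Q, R.
T = (1/5)·(17/2, 12) + (4/5)·(3/2, 11) = (29/10, 56/5).

(29/10, 56/5)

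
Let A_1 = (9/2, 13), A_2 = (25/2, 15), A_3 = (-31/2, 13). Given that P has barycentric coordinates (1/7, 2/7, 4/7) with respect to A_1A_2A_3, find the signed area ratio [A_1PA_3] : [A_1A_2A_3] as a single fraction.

2/7

The signed ratio [A_1PA_3]/[A_1A_2A_3] equals the barycentric coordinate of P at vertex A_2, which is 2/7.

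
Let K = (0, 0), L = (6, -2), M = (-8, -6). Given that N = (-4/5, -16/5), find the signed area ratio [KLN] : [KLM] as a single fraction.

[KLM] = ½·(0·(-2−(-6)) + 6·(-6−0) + (-8)·(0−(-2))) = ½·(0 − 36 − 16) = -26.
[KLN] = ½·(0·(-2−(-16/5)) + 6·(-16/5−0) + (-4/5)·(0−(-2))) = ½·(0 − 96/5 − 8/5) = -52/5, so the ratio is (-52/5)/(-26) = 2/5.

2/5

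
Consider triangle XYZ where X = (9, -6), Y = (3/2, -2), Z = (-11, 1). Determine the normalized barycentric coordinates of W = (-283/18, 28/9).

Signed area of the reference triangle: [XYZ] = ½·(9·(-2−1) + (3/2)·(1−(-6)) + (-11)·(-6−(-2))) = ½·(-27 + 21/2 + 44) = 55/4.
[WYZ] = ½·((-283/18)·(-2−1) + (3/2)·(1−(28/9)) + (-11)·(28/9−(-2))) = ½·(283/6 − 19/6 − 506/9) = -55/9, so the X-coordinate is (-55/9)/(55/4) = -4/9.
[XWZ] = ½·(9·(28/9−1) + (-283/18)·(1−(-6)) + (-11)·(-6−(28/9))) = ½·(19 − 1981/18 + 902/9) = 55/12, so the Y-coordinate is 1/3.
[XYW] = ½·(9·(-2−(28/9)) + (3/2)·(28/9−(-6)) + (-283/18)·(-6−(-2))) = ½·(-46 + 41/3 + 566/9) = 275/18, so the Z-coordinate is 10/9.
Check: -4/9 + 1/3 + 10/9 = 1.

(-4/9, 1/3, 10/9)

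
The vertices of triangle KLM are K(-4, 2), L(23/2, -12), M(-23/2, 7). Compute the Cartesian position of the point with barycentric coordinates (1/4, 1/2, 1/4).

(15/8, -15/4)

N = (1/4)·K + (1/2)·L + (1/4)·M.
x-coordinate: (1/4)·(-4) + (1/2)·(23/2) + (1/4)·(-23/2) = 15/8.
y-coordinate: (1/4)·2 + (1/2)·(-12) + (1/4)·7 = -15/4.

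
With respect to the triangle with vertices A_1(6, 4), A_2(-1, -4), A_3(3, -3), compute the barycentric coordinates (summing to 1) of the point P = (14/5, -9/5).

Signed area of the reference triangle: [A_1A_2A_3] = ½·(6·(-4−(-3)) + (-1)·(-3−4) + 3·(4−(-4))) = ½·(-6 + 7 + 24) = 25/2.
[PA_2A_3] = ½·((14/5)·(-4−(-3)) + (-1)·(-3−(-9/5)) + 3·(-9/5−(-4))) = ½·(-14/5 + 6/5 + 33/5) = 5/2, so the A_1-coordinate is (5/2)/(25/2) = 1/5.
[A_1PA_3] = ½·(6·(-9/5−(-3)) + (14/5)·(-3−4) + 3·(4−(-9/5))) = ½·(36/5 − 98/5 + 87/5) = 5/2, so the A_2-coordinate is 1/5.
[A_1A_2P] = ½·(6·(-4−(-9/5)) + (-1)·(-9/5−4) + (14/5)·(4−(-4))) = ½·(-66/5 + 29/5 + 112/5) = 15/2, so the A_3-coordinate is 3/5.

(1/5, 1/5, 3/5)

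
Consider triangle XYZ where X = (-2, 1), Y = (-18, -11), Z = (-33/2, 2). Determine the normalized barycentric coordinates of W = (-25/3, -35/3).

(2/3, 1, -2/3)

Signed area of the reference triangle: [XYZ] = ½·((-2)·(-11−2) + (-18)·(2−1) + (-33/2)·(1−(-11))) = ½·(26 − 18 − 198) = -95.
[WYZ] = ½·((-25/3)·(-11−2) + (-18)·(2−(-35/3)) + (-33/2)·(-35/3−(-11))) = ½·(325/3 − 246 + 11) = -190/3, so the X-coordinate is (-190/3)/(-95) = 2/3.
[XWZ] = ½·((-2)·(-35/3−2) + (-25/3)·(2−1) + (-33/2)·(1−(-35/3))) = ½·(82/3 − 25/3 − 209) = -95, so the Y-coordinate is 1.
[XYW] = ½·((-2)·(-11−(-35/3)) + (-18)·(-35/3−1) + (-25/3)·(1−(-11))) = ½·(-4/3 + 228 − 100) = 190/3, so the Z-coordinate is -2/3.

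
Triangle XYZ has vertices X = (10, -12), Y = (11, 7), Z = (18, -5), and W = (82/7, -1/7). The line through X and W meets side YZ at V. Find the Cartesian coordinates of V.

(62/5, 23/5)

Barycentric coordinates of W with respect to XYZ: (2/7, 4/7, 1/7).
On side YZ the X-coordinate is zero; dropping W's X-weight 2/7 and renormalizing the remaining 4/7 : 1/7 gives weights 4/5, 1/5 on Y, Z.
V = (4/5)·(11, 7) + (1/5)·(18, -5) = (62/5, 23/5).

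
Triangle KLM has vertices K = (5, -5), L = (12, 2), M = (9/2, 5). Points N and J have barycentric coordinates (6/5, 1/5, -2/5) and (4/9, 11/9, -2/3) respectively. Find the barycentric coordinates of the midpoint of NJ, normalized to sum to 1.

(37/45, 32/45, -8/15)

Since both coordinate triples sum to 1, the midpoint's barycentrics are the componentwise average.
(6/5+4/9)/2 = 37/45; similarly 32/45 and -8/15.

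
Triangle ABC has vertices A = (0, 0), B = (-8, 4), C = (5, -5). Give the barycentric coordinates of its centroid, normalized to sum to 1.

(1/3, 1/3, 1/3)

The centroid is the average of the vertices, so each weight is 1/3.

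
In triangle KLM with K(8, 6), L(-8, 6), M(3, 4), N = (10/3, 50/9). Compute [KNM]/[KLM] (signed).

2/9

[KLM] = ½·(8·(6−4) + (-8)·(4−6) + 3·(6−6)) = ½·(16 + 16 + 0) = 16.
[KNM] = ½·(8·(50/9−4) + (10/3)·(4−6) + 3·(6−(50/9))) = ½·(112/9 − 20/3 + 4/3) = 32/9, so the ratio is (32/9)/16 = 2/9.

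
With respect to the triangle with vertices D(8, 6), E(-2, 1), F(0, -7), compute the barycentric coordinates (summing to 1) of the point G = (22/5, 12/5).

(3/5, 1/5, 1/5)

Signed area of the reference triangle: [DEF] = ½·(8·(1−(-7)) + (-2)·(-7−6) + 0·(6−1)) = ½·(64 + 26 + 0) = 45.
[GEF] = ½·((22/5)·(1−(-7)) + (-2)·(-7−(12/5)) + 0·(12/5−1)) = ½·(176/5 + 94/5 + 0) = 27, so the D-coordinate is 27/45 = 3/5.
[DGF] = ½·(8·(12/5−(-7)) + (22/5)·(-7−6) + 0·(6−(12/5))) = ½·(376/5 − 286/5 + 0) = 9, so the E-coordinate is 1/5.
[DEG] = ½·(8·(1−(12/5)) + (-2)·(12/5−6) + (22/5)·(6−1)) = ½·(-56/5 + 36/5 + 22) = 9, so the F-coordinate is 1/5.
Check: 3/5 + 1/5 + 1/5 = 1.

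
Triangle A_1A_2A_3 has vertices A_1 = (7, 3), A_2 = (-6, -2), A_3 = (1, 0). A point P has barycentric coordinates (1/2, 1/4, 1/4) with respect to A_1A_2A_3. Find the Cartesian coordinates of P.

(9/4, 1)

P = (1/2)·A_1 + (1/4)·A_2 + (1/4)·A_3.
x-coordinate: (1/2)·7 + (1/4)·(-6) + (1/4)·1 = 9/4.
y-coordinate: (1/2)·3 + (1/4)·(-2) + (1/4)·0 = 1.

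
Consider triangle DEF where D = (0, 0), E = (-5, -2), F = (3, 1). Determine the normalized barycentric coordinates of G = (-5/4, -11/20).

(7/20, 2/5, 1/4)

Signed area of the reference triangle: [DEF] = ½·(0·(-2−1) + (-5)·(1−0) + 3·(0−(-2))) = ½·(0 − 5 + 6) = 1/2.
[GEF] = ½·((-5/4)·(-2−1) + (-5)·(1−(-11/20)) + 3·(-11/20−(-2))) = ½·(15/4 − 31/4 + 87/20) = 7/40, so the D-coordinate is (7/40)/(1/2) = 7/20.
[DGF] = ½·(0·(-11/20−1) + (-5/4)·(1−0) + 3·(0−(-11/20))) = ½·(0 − 5/4 + 33/20) = 1/5, so the E-coordinate is 2/5.
[DEG] = ½·(0·(-2−(-11/20)) + (-5)·(-11/20−0) + (-5/4)·(0−(-2))) = ½·(0 + 11/4 − 5/2) = 1/8, so the F-coordinate is 1/4.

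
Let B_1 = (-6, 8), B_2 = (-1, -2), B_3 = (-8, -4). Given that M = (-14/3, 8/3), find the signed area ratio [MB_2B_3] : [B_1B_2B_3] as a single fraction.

[B_1B_2B_3] = ½·((-6)·(-2−(-4)) + (-1)·(-4−8) + (-8)·(8−(-2))) = ½·(-12 + 12 − 80) = -40.
[MB_2B_3] = ½·((-14/3)·(-2−(-4)) + (-1)·(-4−(8/3)) + (-8)·(8/3−(-2))) = ½·(-28/3 + 20/3 − 112/3) = -20, so the ratio is (-20)/(-40) = 1/2.

1/2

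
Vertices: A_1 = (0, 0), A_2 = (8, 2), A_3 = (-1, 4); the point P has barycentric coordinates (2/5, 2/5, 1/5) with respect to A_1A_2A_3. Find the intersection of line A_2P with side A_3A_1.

Line A_2P meets A_3A_1 where the A_2-coordinate vanishes; zeroing P's A_2-weight and renormalizing leaves A_3, A_1-weights 1/5 : 2/5 → (1/3, 2/3).
So Q = (1/3)·A_3 + (2/3)·A_1 = (-1/3, 4/3).

(-1/3, 4/3)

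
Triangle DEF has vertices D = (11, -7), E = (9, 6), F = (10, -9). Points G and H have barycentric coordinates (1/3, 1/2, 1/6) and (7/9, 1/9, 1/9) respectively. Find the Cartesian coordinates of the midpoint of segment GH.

(41/4, -119/36)

Barycentric coordinates of the midpoint are the average: (5/9, 11/36, 5/36).
Converting: (5/9)·D + (11/36)·E + (5/36)·F = (41/4, -119/36).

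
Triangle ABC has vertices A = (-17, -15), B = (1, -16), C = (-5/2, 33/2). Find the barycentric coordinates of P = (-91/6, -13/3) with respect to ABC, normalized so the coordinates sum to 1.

Signed area of the reference triangle: [ABC] = ½·((-17)·(-16−(33/2)) + 1·(33/2−(-15)) + (-5/2)·(-15−(-16))) = ½·(1105/2 + 63/2 − 5/2) = 1163/4.
[PBC] = ½·((-91/6)·(-16−(33/2)) + 1·(33/2−(-13/3)) + (-5/2)·(-13/3−(-16))) = ½·(5915/12 + 125/6 − 175/6) = 5815/24, so the A-coordinate is (5815/24)/(1163/4) = 5/6.
[APC] = ½·((-17)·(-13/3−(33/2)) + (-91/6)·(33/2−(-15)) + (-5/2)·(-15−(-13/3))) = ½·(2125/6 − 1911/4 + 80/3) = -1163/24, so the B-coordinate is -1/6.
[ABP] = ½·((-17)·(-16−(-13/3)) + 1·(-13/3−(-15)) + (-91/6)·(-15−(-16))) = ½·(595/3 + 32/3 − 91/6) = 1163/12, so the C-coordinate is 1/3.

(5/6, -1/6, 1/3)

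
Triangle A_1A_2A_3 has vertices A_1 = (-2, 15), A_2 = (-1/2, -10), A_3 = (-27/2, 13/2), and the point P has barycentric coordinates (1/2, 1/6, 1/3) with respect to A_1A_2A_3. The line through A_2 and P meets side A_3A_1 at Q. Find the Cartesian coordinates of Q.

(-33/5, 58/5)

Line A_2P meets A_3A_1 where the A_2-coordinate vanishes; zeroing P's A_2-weight and renormalizing leaves A_3, A_1-weights 1/3 : 1/2 → (2/5, 3/5).
So Q = (2/5)·A_3 + (3/5)·A_1 = (-33/5, 58/5).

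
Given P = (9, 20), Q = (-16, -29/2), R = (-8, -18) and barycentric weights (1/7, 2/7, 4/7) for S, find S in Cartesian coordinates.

(-55/7, -81/7)

S = (1/7)·P + (2/7)·Q + (4/7)·R.
x-coordinate: (1/7)·9 + (2/7)·(-16) + (4/7)·(-8) = -55/7.
y-coordinate: (1/7)·20 + (2/7)·(-29/2) + (4/7)·(-18) = -81/7.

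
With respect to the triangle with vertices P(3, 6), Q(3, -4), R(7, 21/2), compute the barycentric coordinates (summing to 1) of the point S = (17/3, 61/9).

Signed area of the reference triangle: [PQR] = ½·(3·(-4−(21/2)) + 3·(21/2−6) + 7·(6−(-4))) = ½·(-87/2 + 27/2 + 70) = 20.
[SQR] = ½·((17/3)·(-4−(21/2)) + 3·(21/2−(61/9)) + 7·(61/9−(-4))) = ½·(-493/6 + 67/6 + 679/9) = 20/9, so the P-coordinate is (20/9)/20 = 1/9.
[PSR] = ½·(3·(61/9−(21/2)) + (17/3)·(21/2−6) + 7·(6−(61/9))) = ½·(-67/6 + 51/2 − 49/9) = 40/9, so the Q-coordinate is 2/9.
[PQS] = ½·(3·(-4−(61/9)) + 3·(61/9−6) + (17/3)·(6−(-4))) = ½·(-97/3 + 7/3 + 170/3) = 40/3, so the R-coordinate is 2/3.

(1/9, 2/9, 2/3)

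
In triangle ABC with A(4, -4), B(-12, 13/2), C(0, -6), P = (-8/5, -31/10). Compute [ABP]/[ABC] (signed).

[ABC] = ½·(4·(13/2−(-6)) + (-12)·(-6−(-4)) + 0·(-4−(13/2))) = ½·(50 + 24 + 0) = 37.
[ABP] = ½·(4·(13/2−(-31/10)) + (-12)·(-31/10−(-4)) + (-8/5)·(-4−(13/2))) = ½·(192/5 − 54/5 + 84/5) = 111/5, so the ratio is (111/5)/37 = 3/5.

3/5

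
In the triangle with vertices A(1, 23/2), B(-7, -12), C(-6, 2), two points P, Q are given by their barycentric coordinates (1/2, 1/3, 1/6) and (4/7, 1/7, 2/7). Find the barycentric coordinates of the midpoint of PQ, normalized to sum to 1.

Since both coordinate triples sum to 1, the midpoint's barycentrics are the componentwise average.
(1/2+4/7)/2 = 15/28; similarly 5/21 and 19/84.

(15/28, 5/21, 19/84)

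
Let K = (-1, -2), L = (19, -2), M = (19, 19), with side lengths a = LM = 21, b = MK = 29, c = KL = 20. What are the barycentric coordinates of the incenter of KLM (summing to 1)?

(3/10, 29/70, 2/7)

The incenter has barycentric coordinates proportional to the opposite side lengths: (21 : 29 : 20).
Normalizing by 21+29+20 = 70 gives (3/10, 29/70, 2/7).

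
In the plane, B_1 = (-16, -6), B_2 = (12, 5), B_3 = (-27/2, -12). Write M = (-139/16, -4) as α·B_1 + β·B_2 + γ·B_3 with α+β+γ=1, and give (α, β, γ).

Signed area of the reference triangle: [B_1B_2B_3] = ½·((-16)·(5−(-12)) + 12·(-12−(-6)) + (-27/2)·(-6−5)) = ½·(-272 − 72 + 297/2) = -391/4.
[MB_2B_3] = ½·((-139/16)·(5−(-12)) + 12·(-12−(-4)) + (-27/2)·(-4−5)) = ½·(-2363/16 − 96 + 243/2) = -1955/32, so the B_1-coordinate is (-1955/32)/(-391/4) = 5/8.
[B_1MB_3] = ½·((-16)·(-4−(-12)) + (-139/16)·(-12−(-6)) + (-27/2)·(-6−(-4))) = ½·(-128 + 417/8 + 27) = -391/16, so the B_2-coordinate is 1/4.
[B_1B_2M] = ½·((-16)·(5−(-4)) + 12·(-4−(-6)) + (-139/16)·(-6−5)) = ½·(-144 + 24 + 1529/16) = -391/32, so the B_3-coordinate is 1/8.
Check: 5/8 + 1/4 + 1/8 = 1.

(5/8, 1/4, 1/8)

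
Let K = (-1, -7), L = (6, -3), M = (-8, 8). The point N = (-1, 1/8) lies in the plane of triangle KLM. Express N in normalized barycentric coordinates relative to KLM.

(1/4, 3/8, 3/8)

Signed area of the reference triangle: [KLM] = ½·((-1)·(-3−8) + 6·(8−(-7)) + (-8)·(-7−(-3))) = ½·(11 + 90 + 32) = 133/2.
[NLM] = ½·((-1)·(-3−8) + 6·(8−(1/8)) + (-8)·(1/8−(-3))) = ½·(11 + 189/4 − 25) = 133/8, so the K-coordinate is (133/8)/(133/2) = 1/4.
[KNM] = ½·((-1)·(1/8−8) + (-1)·(8−(-7)) + (-8)·(-7−(1/8))) = ½·(63/8 − 15 + 57) = 399/16, so the L-coordinate is 3/8.
[KLN] = ½·((-1)·(-3−(1/8)) + 6·(1/8−(-7)) + (-1)·(-7−(-3))) = ½·(25/8 + 171/4 + 4) = 399/16, so the M-coordinate is 3/8.
Check: 1/4 + 3/8 + 3/8 = 1.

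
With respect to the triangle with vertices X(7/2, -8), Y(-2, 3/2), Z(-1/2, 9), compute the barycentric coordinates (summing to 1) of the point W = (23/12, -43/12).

Signed area of the reference triangle: [XYZ] = ½·((7/2)·(3/2−9) + (-2)·(9−(-8)) + (-1/2)·(-8−(3/2))) = ½·(-105/4 − 34 + 19/4) = -111/4.
[WYZ] = ½·((23/12)·(3/2−9) + (-2)·(9−(-43/12)) + (-1/2)·(-43/12−(3/2))) = ½·(-115/8 − 151/6 + 61/24) = -37/2, so the X-coordinate is (-37/2)/(-111/4) = 2/3.
[XWZ] = ½·((7/2)·(-43/12−9) + (23/12)·(9−(-8)) + (-1/2)·(-8−(-43/12))) = ½·(-1057/24 + 391/12 + 53/24) = -37/8, so the Y-coordinate is 1/6.
[XYW] = ½·((7/2)·(3/2−(-43/12)) + (-2)·(-43/12−(-8)) + (23/12)·(-8−(3/2))) = ½·(427/24 − 53/6 − 437/24) = -37/8, so the Z-coordinate is 1/6.
Check: 2/3 + 1/6 + 1/6 = 1.

(2/3, 1/6, 1/6)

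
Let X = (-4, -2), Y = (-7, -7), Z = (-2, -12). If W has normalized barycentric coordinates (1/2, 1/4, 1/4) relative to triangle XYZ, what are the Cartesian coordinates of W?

W = (1/2)·X + (1/4)·Y + (1/4)·Z.
x-coordinate: (1/2)·(-4) + (1/4)·(-7) + (1/4)·(-2) = -17/4.
y-coordinate: (1/2)·(-2) + (1/4)·(-7) + (1/4)·(-12) = -23/4.

(-17/4, -23/4)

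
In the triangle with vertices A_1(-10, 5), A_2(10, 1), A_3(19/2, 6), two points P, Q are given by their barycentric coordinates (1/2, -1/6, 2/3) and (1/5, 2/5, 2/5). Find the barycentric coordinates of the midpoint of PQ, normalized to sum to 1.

Since both coordinate triples sum to 1, the midpoint's barycentrics are the componentwise average.
(1/2+1/5)/2 = 7/20; similarly 7/60 and 8/15.

(7/20, 7/60, 8/15)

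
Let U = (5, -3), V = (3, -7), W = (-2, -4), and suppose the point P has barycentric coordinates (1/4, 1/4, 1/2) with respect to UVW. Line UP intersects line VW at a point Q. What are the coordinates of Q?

Line UP meets VW where the U-coordinate vanishes; zeroing P's U-weight and renormalizing leaves V, W-weights 1/4 : 1/2 → (1/3, 2/3).
So Q = (1/3)·V + (2/3)·W = (-1/3, -5).

(-1/3, -5)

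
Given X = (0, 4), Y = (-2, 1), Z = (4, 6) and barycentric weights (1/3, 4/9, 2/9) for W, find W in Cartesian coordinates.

W = (1/3)·X + (4/9)·Y + (2/9)·Z.
x-coordinate: (1/3)·0 + (4/9)·(-2) + (2/9)·4 = 0.
y-coordinate: (1/3)·4 + (4/9)·1 + (2/9)·6 = 28/9.

(0, 28/9)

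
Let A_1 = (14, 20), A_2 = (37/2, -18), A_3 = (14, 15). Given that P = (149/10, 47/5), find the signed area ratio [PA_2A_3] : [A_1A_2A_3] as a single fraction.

1/5

[A_1A_2A_3] = ½·(14·(-18−15) + (37/2)·(15−20) + 14·(20−(-18))) = ½·(-462 − 185/2 + 532) = -45/4.
[PA_2A_3] = ½·((149/10)·(-18−15) + (37/2)·(15−(47/5)) + 14·(47/5−(-18))) = ½·(-4917/10 + 518/5 + 1918/5) = -9/4, so the ratio is (-9/4)/(-45/4) = 1/5.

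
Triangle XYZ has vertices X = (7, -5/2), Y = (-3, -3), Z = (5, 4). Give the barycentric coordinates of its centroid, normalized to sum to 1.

(1/3, 1/3, 1/3)

The centroid is the average of the vertices, so each weight is 1/3.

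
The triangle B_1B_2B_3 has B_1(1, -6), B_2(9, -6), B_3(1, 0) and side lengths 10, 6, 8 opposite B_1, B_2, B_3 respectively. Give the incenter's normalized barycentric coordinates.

The incenter has barycentric coordinates proportional to the opposite side lengths: (10 : 6 : 8).
Normalizing by 10+6+8 = 24 gives (5/12, 1/4, 1/3).

(5/12, 1/4, 1/3)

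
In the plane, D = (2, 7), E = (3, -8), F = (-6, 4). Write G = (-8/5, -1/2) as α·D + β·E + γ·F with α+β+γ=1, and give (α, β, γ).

(1/10, 2/5, 1/2)

Signed area of the reference triangle: [DEF] = ½·(2·(-8−4) + 3·(4−7) + (-6)·(7−(-8))) = ½·(-24 − 9 − 90) = -123/2.
[GEF] = ½·((-8/5)·(-8−4) + 3·(4−(-1/2)) + (-6)·(-1/2−(-8))) = ½·(96/5 + 27/2 − 45) = -123/20, so the D-coordinate is (-123/20)/(-123/2) = 1/10.
[DGF] = ½·(2·(-1/2−4) + (-8/5)·(4−7) + (-6)·(7−(-1/2))) = ½·(-9 + 24/5 − 45) = -123/5, so the E-coordinate is 2/5.
[DEG] = ½·(2·(-8−(-1/2)) + 3·(-1/2−7) + (-8/5)·(7−(-8))) = ½·(-15 − 45/2 − 24) = -123/4, so the F-coordinate is 1/2.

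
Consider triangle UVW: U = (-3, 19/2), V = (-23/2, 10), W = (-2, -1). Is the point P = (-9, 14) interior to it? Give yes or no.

Barycentric coordinates of P: (262/355, 234/355, -141/355).
The three coordinates are positive, positive, negative; a point is interior exactly when all three are positive.

no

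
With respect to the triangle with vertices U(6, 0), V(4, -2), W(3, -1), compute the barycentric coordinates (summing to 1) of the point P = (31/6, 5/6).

(1, -5/6, 5/6)

Signed area of the reference triangle: [UVW] = ½·(6·(-2−(-1)) + 4·(-1−0) + 3·(0−(-2))) = ½·(-6 − 4 + 6) = -2.
[PVW] = ½·((31/6)·(-2−(-1)) + 4·(-1−(5/6)) + 3·(5/6−(-2))) = ½·(-31/6 − 22/3 + 17/2) = -2, so the U-coordinate is (-2)/(-2) = 1.
[UPW] = ½·(6·(5/6−(-1)) + (31/6)·(-1−0) + 3·(0−(5/6))) = ½·(11 − 31/6 − 5/2) = 5/3, so the V-coordinate is -5/6.
[UVP] = ½·(6·(-2−(5/6)) + 4·(5/6−0) + (31/6)·(0−(-2))) = ½·(-17 + 10/3 + 31/3) = -5/3, so the W-coordinate is 5/6.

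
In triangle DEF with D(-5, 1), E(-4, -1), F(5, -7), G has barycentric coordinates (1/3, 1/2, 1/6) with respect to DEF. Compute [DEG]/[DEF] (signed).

1/6

The signed ratio [DEG]/[DEF] equals the barycentric coordinate of G at vertex F, which is 1/6.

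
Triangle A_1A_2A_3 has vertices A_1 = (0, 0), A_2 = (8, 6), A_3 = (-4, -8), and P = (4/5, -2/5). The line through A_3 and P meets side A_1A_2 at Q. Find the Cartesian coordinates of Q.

Barycentric coordinates of P with respect to A_1A_2A_3: (3/5, 1/5, 1/5).
On side A_1A_2 the A_3-coordinate is zero; dropping P's A_3-weight 1/5 and renormalizing the remaining 3/5 : 1/5 gives weights 3/4, 1/4 on A_1, A_2.
Q = (3/4)·(0, 0) + (1/4)·(8, 6) = (2, 3/2).

(2, 3/2)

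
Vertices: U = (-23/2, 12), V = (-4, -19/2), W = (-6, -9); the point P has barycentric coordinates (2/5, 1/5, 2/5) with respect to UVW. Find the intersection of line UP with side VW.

Line UP meets VW where the U-coordinate vanishes; zeroing P's U-weight and renormalizing leaves V, W-weights 1/5 : 2/5 → (1/3, 2/3).
So Q = (1/3)·V + (2/3)·W = (-16/3, -55/6).

(-16/3, -55/6)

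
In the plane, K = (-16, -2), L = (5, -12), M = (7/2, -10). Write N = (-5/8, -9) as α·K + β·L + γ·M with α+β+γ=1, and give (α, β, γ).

Signed area of the reference triangle: [KLM] = ½·((-16)·(-12−(-10)) + 5·(-10−(-2)) + (7/2)·(-2−(-12))) = ½·(32 − 40 + 35) = 27/2.
[NLM] = ½·((-5/8)·(-12−(-10)) + 5·(-10−(-9)) + (7/2)·(-9−(-12))) = ½·(5/4 − 5 + 21/2) = 27/8, so the K-coordinate is (27/8)/(27/2) = 1/4.
[KNM] = ½·((-16)·(-9−(-10)) + (-5/8)·(-10−(-2)) + (7/2)·(-2−(-9))) = ½·(-16 + 5 + 49/2) = 27/4, so the L-coordinate is 1/2.
[KLN] = ½·((-16)·(-12−(-9)) + 5·(-9−(-2)) + (-5/8)·(-2−(-12))) = ½·(48 − 35 − 25/4) = 27/8, so the M-coordinate is 1/4.

(1/4, 1/2, 1/4)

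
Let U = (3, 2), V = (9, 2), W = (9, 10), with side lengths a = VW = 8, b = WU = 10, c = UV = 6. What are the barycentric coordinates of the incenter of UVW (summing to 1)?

(1/3, 5/12, 1/4)

The incenter has barycentric coordinates proportional to the opposite side lengths: (8 : 10 : 6).
Normalizing by 8+10+6 = 24 gives (1/3, 5/12, 1/4).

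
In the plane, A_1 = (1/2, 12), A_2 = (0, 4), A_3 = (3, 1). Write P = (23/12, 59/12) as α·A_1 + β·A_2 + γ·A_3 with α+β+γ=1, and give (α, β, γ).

Signed area of the reference triangle: [A_1A_2A_3] = ½·((1/2)·(4−1) + 0·(1−12) + 3·(12−4)) = ½·(3/2 + 0 + 24) = 51/4.
[PA_2A_3] = ½·((23/12)·(4−1) + 0·(1−(59/12)) + 3·(59/12−4)) = ½·(23/4 + 0 + 11/4) = 17/4, so the A_1-coordinate is (17/4)/(51/4) = 1/3.
[A_1PA_3] = ½·((1/2)·(59/12−1) + (23/12)·(1−12) + 3·(12−(59/12))) = ½·(47/24 − 253/12 + 85/4) = 17/16, so the A_2-coordinate is 1/12.
[A_1A_2P] = ½·((1/2)·(4−(59/12)) + 0·(59/12−12) + (23/12)·(12−4)) = ½·(-11/24 + 0 + 46/3) = 119/16, so the A_3-coordinate is 7/12.
Check: 1/3 + 1/12 + 7/12 = 1.

(1/3, 1/12, 7/12)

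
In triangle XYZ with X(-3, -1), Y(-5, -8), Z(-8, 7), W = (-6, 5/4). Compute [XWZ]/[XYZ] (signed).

[XYZ] = ½·((-3)·(-8−7) + (-5)·(7−(-1)) + (-8)·(-1−(-8))) = ½·(45 − 40 − 56) = -51/2.
[XWZ] = ½·((-3)·(5/4−7) + (-6)·(7−(-1)) + (-8)·(-1−(5/4))) = ½·(69/4 − 48 + 18) = -51/8, so the ratio is (-51/8)/(-51/2) = 1/4.

1/4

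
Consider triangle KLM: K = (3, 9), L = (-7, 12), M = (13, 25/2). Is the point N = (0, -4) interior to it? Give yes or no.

no

Barycentric coordinates of N: (647/130, -239/130, -139/65).
The three coordinates are positive, negative, negative; a point is interior exactly when all three are positive.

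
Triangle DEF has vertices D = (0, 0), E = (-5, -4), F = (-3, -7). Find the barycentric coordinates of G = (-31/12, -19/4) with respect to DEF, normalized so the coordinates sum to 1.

Signed area of the reference triangle: [DEF] = ½·(0·(-4−(-7)) + (-5)·(-7−0) + (-3)·(0−(-4))) = ½·(0 + 35 − 12) = 23/2.
[GEF] = ½·((-31/12)·(-4−(-7)) + (-5)·(-7−(-19/4)) + (-3)·(-19/4−(-4))) = ½·(-31/4 + 45/4 + 9/4) = 23/8, so the D-coordinate is (23/8)/(23/2) = 1/4.
[DGF] = ½·(0·(-19/4−(-7)) + (-31/12)·(-7−0) + (-3)·(0−(-19/4))) = ½·(0 + 217/12 − 57/4) = 23/12, so the E-coordinate is 1/6.
[DEG] = ½·(0·(-4−(-19/4)) + (-5)·(-19/4−0) + (-31/12)·(0−(-4))) = ½·(0 + 95/4 − 31/3) = 161/24, so the F-coordinate is 7/12.
Check: 1/4 + 1/6 + 7/12 = 1.

(1/4, 1/6, 7/12)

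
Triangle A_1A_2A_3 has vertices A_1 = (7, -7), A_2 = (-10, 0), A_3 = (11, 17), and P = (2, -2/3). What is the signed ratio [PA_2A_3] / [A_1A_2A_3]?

[A_1A_2A_3] = ½·(7·(0−17) + (-10)·(17−(-7)) + 11·(-7−0)) = ½·(-119 − 240 − 77) = -218.
[PA_2A_3] = ½·(2·(0−17) + (-10)·(17−(-2/3)) + 11·(-2/3−0)) = ½·(-34 − 530/3 − 22/3) = -109, so the ratio is (-109)/(-218) = 1/2.

1/2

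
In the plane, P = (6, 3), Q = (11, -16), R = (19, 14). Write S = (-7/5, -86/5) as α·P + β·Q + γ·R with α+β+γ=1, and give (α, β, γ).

(6/5, 3/5, -4/5)

Signed area of the reference triangle: [PQR] = ½·(6·(-16−14) + 11·(14−3) + 19·(3−(-16))) = ½·(-180 + 121 + 361) = 151.
[SQR] = ½·((-7/5)·(-16−14) + 11·(14−(-86/5)) + 19·(-86/5−(-16))) = ½·(42 + 1716/5 − 114/5) = 906/5, so the P-coordinate is (906/5)/151 = 6/5.
[PSR] = ½·(6·(-86/5−14) + (-7/5)·(14−3) + 19·(3−(-86/5))) = ½·(-936/5 − 77/5 + 1919/5) = 453/5, so the Q-coordinate is 3/5.
[PQS] = ½·(6·(-16−(-86/5)) + 11·(-86/5−3) + (-7/5)·(3−(-16))) = ½·(36/5 − 1111/5 − 133/5) = -604/5, so the R-coordinate is -4/5.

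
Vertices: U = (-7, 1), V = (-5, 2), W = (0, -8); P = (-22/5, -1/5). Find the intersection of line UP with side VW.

Barycentric coordinates of P with respect to UVW: (1/5, 3/5, 1/5).
On side VW the U-coordinate is zero; dropping P's U-weight 1/5 and renormalizing the remaining 3/5 : 1/5 gives weights 3/4, 1/4 on V, W.
Q = (3/4)·(-5, 2) + (1/4)·(0, -8) = (-15/4, -1/2).

(-15/4, -1/2)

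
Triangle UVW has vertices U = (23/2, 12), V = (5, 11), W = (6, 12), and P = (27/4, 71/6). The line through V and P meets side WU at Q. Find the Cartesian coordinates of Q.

(71/10, 12)

Barycentric coordinates of P with respect to UVW: (1/6, 1/6, 2/3).
On side WU the V-coordinate is zero; dropping P's V-weight 1/6 and renormalizing the remaining 2/3 : 1/6 gives weights 4/5, 1/5 on W, U.
Q = (4/5)·(6, 12) + (1/5)·(23/2, 12) = (71/10, 12).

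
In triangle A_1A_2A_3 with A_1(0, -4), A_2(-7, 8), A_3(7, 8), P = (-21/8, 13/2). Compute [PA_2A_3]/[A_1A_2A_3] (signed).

1/8

[A_1A_2A_3] = ½·(0·(8−8) + (-7)·(8−(-4)) + 7·(-4−8)) = ½·(0 − 84 − 84) = -84.
[PA_2A_3] = ½·((-21/8)·(8−8) + (-7)·(8−(13/2)) + 7·(13/2−8)) = ½·(0 − 21/2 − 21/2) = -21/2, so the ratio is (-21/2)/(-84) = 1/8.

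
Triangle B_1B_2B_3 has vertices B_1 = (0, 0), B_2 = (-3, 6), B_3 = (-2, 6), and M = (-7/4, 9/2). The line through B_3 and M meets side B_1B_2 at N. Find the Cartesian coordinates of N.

(-3/2, 3)

Barycentric coordinates of M with respect to B_1B_2B_3: (1/4, 1/4, 1/2).
On side B_1B_2 the B_3-coordinate is zero; dropping M's B_3-weight 1/2 and renormalizing the remaining 1/4 : 1/4 gives weights 1/2, 1/2 on B_1, B_2.
N = (1/2)·(0, 0) + (1/2)·(-3, 6) = (-3/2, 3).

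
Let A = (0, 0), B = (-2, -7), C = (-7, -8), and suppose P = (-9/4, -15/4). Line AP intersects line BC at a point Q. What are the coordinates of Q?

(-9/2, -15/2)

Barycentric coordinates of P with respect to ABC: (1/2, 1/4, 1/4).
On side BC the A-coordinate is zero; dropping P's A-weight 1/2 and renormalizing the remaining 1/4 : 1/4 gives weights 1/2, 1/2 on B, C.
Q = (1/2)·(-2, -7) + (1/2)·(-7, -8) = (-9/2, -15/2).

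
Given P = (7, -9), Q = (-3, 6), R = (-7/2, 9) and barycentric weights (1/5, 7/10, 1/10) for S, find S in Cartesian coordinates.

S = (1/5)·P + (7/10)·Q + (1/10)·R.
x-coordinate: (1/5)·7 + (7/10)·(-3) + (1/10)·(-7/2) = -21/20.
y-coordinate: (1/5)·(-9) + (7/10)·6 + (1/10)·9 = 33/10.

(-21/20, 33/10)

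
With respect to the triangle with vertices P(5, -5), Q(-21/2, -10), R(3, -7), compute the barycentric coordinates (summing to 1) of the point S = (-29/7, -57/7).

Signed area of the reference triangle: [PQR] = ½·(5·(-10−(-7)) + (-21/2)·(-7−(-5)) + 3·(-5−(-10))) = ½·(-15 + 21 + 15) = 21/2.
[SQR] = ½·((-29/7)·(-10−(-7)) + (-21/2)·(-7−(-57/7)) + 3·(-57/7−(-10))) = ½·(87/7 − 12 + 39/7) = 3, so the P-coordinate is 3/(21/2) = 2/7.
[PSR] = ½·(5·(-57/7−(-7)) + (-29/7)·(-7−(-5)) + 3·(-5−(-57/7))) = ½·(-40/7 + 58/7 + 66/7) = 6, so the Q-coordinate is 4/7.
[PQS] = ½·(5·(-10−(-57/7)) + (-21/2)·(-57/7−(-5)) + (-29/7)·(-5−(-10))) = ½·(-65/7 + 33 − 145/7) = 3/2, so the R-coordinate is 1/7.
Check: 2/7 + 4/7 + 1/7 = 1.

(2/7, 4/7, 1/7)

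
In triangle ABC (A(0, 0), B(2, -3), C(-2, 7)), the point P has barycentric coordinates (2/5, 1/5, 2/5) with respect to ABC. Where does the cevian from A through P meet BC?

(-2/3, 11/3)

Line AP meets BC where the A-coordinate vanishes; zeroing P's A-weight and renormalizing leaves B, C-weights 1/5 : 2/5 → (1/3, 2/3).
So Q = (1/3)·B + (2/3)·C = (-2/3, 11/3).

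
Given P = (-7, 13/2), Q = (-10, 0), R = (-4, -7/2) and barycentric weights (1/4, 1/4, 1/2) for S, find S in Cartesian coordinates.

(-25/4, -1/8)

S = (1/4)·P + (1/4)·Q + (1/2)·R.
x-coordinate: (1/4)·(-7) + (1/4)·(-10) + (1/2)·(-4) = -25/4.
y-coordinate: (1/4)·(13/2) + (1/4)·0 + (1/2)·(-7/2) = -1/8.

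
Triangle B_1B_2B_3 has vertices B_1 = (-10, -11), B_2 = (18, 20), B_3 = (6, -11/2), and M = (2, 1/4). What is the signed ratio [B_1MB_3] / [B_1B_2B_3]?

[B_1B_2B_3] = ½·((-10)·(20−(-11/2)) + 18·(-11/2−(-11)) + 6·(-11−20)) = ½·(-255 + 99 − 186) = -171.
[B_1MB_3] = ½·((-10)·(1/4−(-11/2)) + 2·(-11/2−(-11)) + 6·(-11−(1/4))) = ½·(-115/2 + 11 − 135/2) = -57, so the ratio is (-57)/(-171) = 1/3.

1/3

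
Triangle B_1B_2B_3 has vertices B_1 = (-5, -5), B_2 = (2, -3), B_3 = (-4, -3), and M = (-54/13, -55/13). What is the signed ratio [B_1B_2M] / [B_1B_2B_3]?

4/13

[B_1B_2B_3] = ½·((-5)·(-3−(-3)) + 2·(-3−(-5)) + (-4)·(-5−(-3))) = ½·(0 + 4 + 8) = 6.
[B_1B_2M] = ½·((-5)·(-3−(-55/13)) + 2·(-55/13−(-5)) + (-54/13)·(-5−(-3))) = ½·(-80/13 + 20/13 + 108/13) = 24/13, so the ratio is (24/13)/6 = 4/13.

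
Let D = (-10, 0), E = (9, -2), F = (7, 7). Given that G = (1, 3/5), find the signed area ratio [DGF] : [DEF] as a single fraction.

[DEF] = ½·((-10)·(-2−7) + 9·(7−0) + 7·(0−(-2))) = ½·(90 + 63 + 14) = 167/2.
[DGF] = ½·((-10)·(3/5−7) + 1·(7−0) + 7·(0−(3/5))) = ½·(64 + 7 − 21/5) = 167/5, so the ratio is (167/5)/(167/2) = 2/5.

2/5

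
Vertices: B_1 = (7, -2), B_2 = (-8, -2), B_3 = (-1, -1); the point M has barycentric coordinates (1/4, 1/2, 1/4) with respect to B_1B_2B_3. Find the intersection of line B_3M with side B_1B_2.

Line B_3M meets B_1B_2 where the B_3-coordinate vanishes; zeroing M's B_3-weight and renormalizing leaves B_1, B_2-weights 1/4 : 1/2 → (1/3, 2/3).
So N = (1/3)·B_1 + (2/3)·B_2 = (-3, -2).

(-3, -2)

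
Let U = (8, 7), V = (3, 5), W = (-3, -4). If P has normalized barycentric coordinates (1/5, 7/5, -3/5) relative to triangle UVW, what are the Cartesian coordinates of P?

P = (1/5)·U + (7/5)·V + (-3/5)·W.
x-coordinate: (1/5)·8 + (7/5)·3 + (-3/5)·(-3) = 38/5.
y-coordinate: (1/5)·7 + (7/5)·5 + (-3/5)·(-4) = 54/5.

(38/5, 54/5)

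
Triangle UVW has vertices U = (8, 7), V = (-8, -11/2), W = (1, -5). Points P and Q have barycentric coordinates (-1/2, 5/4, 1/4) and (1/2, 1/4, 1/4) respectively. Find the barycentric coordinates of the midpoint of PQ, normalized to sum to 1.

(0, 3/4, 1/4)

Since both coordinate triples sum to 1, the midpoint's barycentrics are the componentwise average.
(-1/2+1/2)/2 = 0; similarly 3/4 and 1/4.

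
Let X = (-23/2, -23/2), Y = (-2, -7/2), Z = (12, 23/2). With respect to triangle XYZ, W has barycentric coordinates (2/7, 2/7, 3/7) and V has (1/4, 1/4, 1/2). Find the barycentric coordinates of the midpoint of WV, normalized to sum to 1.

(15/56, 15/56, 13/28)

Since both coordinate triples sum to 1, the midpoint's barycentrics are the componentwise average.
(2/7+1/4)/2 = 15/56; similarly 15/56 and 13/28.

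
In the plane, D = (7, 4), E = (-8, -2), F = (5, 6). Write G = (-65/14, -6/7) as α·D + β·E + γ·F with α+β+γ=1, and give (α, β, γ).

(2/7, 11/14, -1/14)

Signed area of the reference triangle: [DEF] = ½·(7·(-2−6) + (-8)·(6−4) + 5·(4−(-2))) = ½·(-56 − 16 + 30) = -21.
[GEF] = ½·((-65/14)·(-2−6) + (-8)·(6−(-6/7)) + 5·(-6/7−(-2))) = ½·(260/7 − 384/7 + 40/7) = -6, so the D-coordinate is (-6)/(-21) = 2/7.
[DGF] = ½·(7·(-6/7−6) + (-65/14)·(6−4) + 5·(4−(-6/7))) = ½·(-48 − 65/7 + 170/7) = -33/2, so the E-coordinate is 11/14.
[DEG] = ½·(7·(-2−(-6/7)) + (-8)·(-6/7−4) + (-65/14)·(4−(-2))) = ½·(-8 + 272/7 − 195/7) = 3/2, so the F-coordinate is -1/14.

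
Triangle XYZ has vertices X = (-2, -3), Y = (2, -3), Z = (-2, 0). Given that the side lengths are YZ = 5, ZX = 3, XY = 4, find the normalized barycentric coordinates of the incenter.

(5/12, 1/4, 1/3)

The incenter has barycentric coordinates proportional to the opposite side lengths: (5 : 3 : 4).
Normalizing by 5+3+4 = 12 gives (5/12, 1/4, 1/3).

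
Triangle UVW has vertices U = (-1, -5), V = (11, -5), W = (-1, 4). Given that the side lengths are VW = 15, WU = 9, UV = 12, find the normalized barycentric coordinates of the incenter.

(5/12, 1/4, 1/3)

The incenter has barycentric coordinates proportional to the opposite side lengths: (15 : 9 : 12).
Normalizing by 15+9+12 = 36 gives (5/12, 1/4, 1/3).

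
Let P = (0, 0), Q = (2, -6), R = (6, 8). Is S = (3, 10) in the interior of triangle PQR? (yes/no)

Barycentric coordinates of S: (25/26, -9/13, 19/26).
The three coordinates are positive, negative, positive; a point is interior exactly when all three are positive.

no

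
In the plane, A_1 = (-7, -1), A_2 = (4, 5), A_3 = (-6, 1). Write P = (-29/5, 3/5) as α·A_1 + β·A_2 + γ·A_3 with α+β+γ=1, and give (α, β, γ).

Signed area of the reference triangle: [A_1A_2A_3] = ½·((-7)·(5−1) + 4·(1−(-1)) + (-6)·(-1−5)) = ½·(-28 + 8 + 36) = 8.
[PA_2A_3] = ½·((-29/5)·(5−1) + 4·(1−(3/5)) + (-6)·(3/5−5)) = ½·(-116/5 + 8/5 + 132/5) = 12/5, so the A_1-coordinate is (12/5)/8 = 3/10.
[A_1PA_3] = ½·((-7)·(3/5−1) + (-29/5)·(1−(-1)) + (-6)·(-1−(3/5))) = ½·(14/5 − 58/5 + 48/5) = 2/5, so the A_2-coordinate is 1/20.
[A_1A_2P] = ½·((-7)·(5−(3/5)) + 4·(3/5−(-1)) + (-29/5)·(-1−5)) = ½·(-154/5 + 32/5 + 174/5) = 26/5, so the A_3-coordinate is 13/20.

(3/10, 1/20, 13/20)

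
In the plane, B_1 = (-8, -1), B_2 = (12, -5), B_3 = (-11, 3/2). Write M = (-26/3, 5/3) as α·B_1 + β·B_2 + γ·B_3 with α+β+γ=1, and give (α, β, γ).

(-1/2, 1/6, 4/3)

Signed area of the reference triangle: [B_1B_2B_3] = ½·((-8)·(-5−(3/2)) + 12·(3/2−(-1)) + (-11)·(-1−(-5))) = ½·(52 + 30 − 44) = 19.
[MB_2B_3] = ½·((-26/3)·(-5−(3/2)) + 12·(3/2−(5/3)) + (-11)·(5/3−(-5))) = ½·(169/3 − 2 − 220/3) = -19/2, so the B_1-coordinate is (-19/2)/19 = -1/2.
[B_1MB_3] = ½·((-8)·(5/3−(3/2)) + (-26/3)·(3/2−(-1)) + (-11)·(-1−(5/3))) = ½·(-4/3 − 65/3 + 88/3) = 19/6, so the B_2-coordinate is 1/6.
[B_1B_2M] = ½·((-8)·(-5−(5/3)) + 12·(5/3−(-1)) + (-26/3)·(-1−(-5))) = ½·(160/3 + 32 − 104/3) = 76/3, so the B_3-coordinate is 4/3.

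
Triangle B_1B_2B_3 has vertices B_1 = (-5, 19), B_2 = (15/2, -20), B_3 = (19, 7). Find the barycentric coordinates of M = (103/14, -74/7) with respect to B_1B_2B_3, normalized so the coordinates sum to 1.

(1/7, 5/7, 1/7)

Signed area of the reference triangle: [B_1B_2B_3] = ½·((-5)·(-20−7) + (15/2)·(7−19) + 19·(19−(-20))) = ½·(135 − 90 + 741) = 393.
[MB_2B_3] = ½·((103/14)·(-20−7) + (15/2)·(7−(-74/7)) + 19·(-74/7−(-20))) = ½·(-2781/14 + 1845/14 + 1254/7) = 393/7, so the B_1-coordinate is (393/7)/393 = 1/7.
[B_1MB_3] = ½·((-5)·(-74/7−7) + (103/14)·(7−19) + 19·(19−(-74/7))) = ½·(615/7 − 618/7 + 3933/7) = 1965/7, so the B_2-coordinate is 5/7.
[B_1B_2M] = ½·((-5)·(-20−(-74/7)) + (15/2)·(-74/7−19) + (103/14)·(19−(-20))) = ½·(330/7 − 3105/14 + 4017/14) = 393/7, so the B_3-coordinate is 1/7.
Check: 1/7 + 5/7 + 1/7 = 1.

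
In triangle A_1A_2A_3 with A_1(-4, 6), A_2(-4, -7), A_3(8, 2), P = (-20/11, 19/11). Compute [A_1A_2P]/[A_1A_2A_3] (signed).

2/11

[A_1A_2A_3] = ½·((-4)·(-7−2) + (-4)·(2−6) + 8·(6−(-7))) = ½·(36 + 16 + 104) = 78.
[A_1A_2P] = ½·((-4)·(-7−(19/11)) + (-4)·(19/11−6) + (-20/11)·(6−(-7))) = ½·(384/11 + 188/11 − 260/11) = 156/11, so the ratio is (156/11)/78 = 2/11.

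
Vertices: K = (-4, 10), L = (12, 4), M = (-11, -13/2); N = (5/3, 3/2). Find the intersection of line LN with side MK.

(-26/3, -1)

Barycentric coordinates of N with respect to KLM: (1/6, 1/2, 1/3).
On side MK the L-coordinate is zero; dropping N's L-weight 1/2 and renormalizing the remaining 1/3 : 1/6 gives weights 2/3, 1/3 on M, K.
J = (2/3)·(-11, -13/2) + (1/3)·(-4, 10) = (-26/3, -1).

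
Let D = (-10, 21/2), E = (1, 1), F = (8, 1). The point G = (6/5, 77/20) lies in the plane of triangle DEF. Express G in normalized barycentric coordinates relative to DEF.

(3/10, 1/5, 1/2)

Signed area of the reference triangle: [DEF] = ½·((-10)·(1−1) + 1·(1−(21/2)) + 8·(21/2−1)) = ½·(0 − 19/2 + 76) = 133/4.
[GEF] = ½·((6/5)·(1−1) + 1·(1−(77/20)) + 8·(77/20−1)) = ½·(0 − 57/20 + 114/5) = 399/40, so the D-coordinate is (399/40)/(133/4) = 3/10.
[DGF] = ½·((-10)·(77/20−1) + (6/5)·(1−(21/2)) + 8·(21/2−(77/20))) = ½·(-57/2 − 57/5 + 266/5) = 133/20, so the E-coordinate is 1/5.
[DEG] = ½·((-10)·(1−(77/20)) + 1·(77/20−(21/2)) + (6/5)·(21/2−1)) = ½·(57/2 − 133/20 + 57/5) = 133/8, so the F-coordinate is 1/2.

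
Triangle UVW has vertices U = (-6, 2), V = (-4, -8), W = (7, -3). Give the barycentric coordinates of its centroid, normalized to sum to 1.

The centroid is the average of the vertices, so each weight is 1/3.

(1/3, 1/3, 1/3)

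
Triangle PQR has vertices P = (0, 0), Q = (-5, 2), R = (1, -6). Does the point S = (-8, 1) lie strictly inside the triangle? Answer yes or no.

Barycentric coordinates of S: (-15/14, 47/28, 11/28).
The three coordinates are negative, positive, positive; a point is interior exactly when all three are positive.

no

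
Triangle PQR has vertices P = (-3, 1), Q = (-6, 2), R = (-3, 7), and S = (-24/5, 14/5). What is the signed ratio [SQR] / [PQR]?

[PQR] = ½·((-3)·(2−7) + (-6)·(7−1) + (-3)·(1−2)) = ½·(15 − 36 + 3) = -9.
[SQR] = ½·((-24/5)·(2−7) + (-6)·(7−(14/5)) + (-3)·(14/5−2)) = ½·(24 − 126/5 − 12/5) = -9/5, so the ratio is (-9/5)/(-9) = 1/5.

1/5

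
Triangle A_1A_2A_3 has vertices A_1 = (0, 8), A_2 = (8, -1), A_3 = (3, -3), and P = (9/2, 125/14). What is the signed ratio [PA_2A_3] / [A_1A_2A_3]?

13/14

[A_1A_2A_3] = ½·(0·(-1−(-3)) + 8·(-3−8) + 3·(8−(-1))) = ½·(0 − 88 + 27) = -61/2.
[PA_2A_3] = ½·((9/2)·(-1−(-3)) + 8·(-3−(125/14)) + 3·(125/14−(-1))) = ½·(9 − 668/7 + 417/14) = -793/28, so the ratio is (-793/28)/(-61/2) = 13/14.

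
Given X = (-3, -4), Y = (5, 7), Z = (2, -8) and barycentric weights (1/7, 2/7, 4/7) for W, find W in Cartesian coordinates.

(15/7, -22/7)

W = (1/7)·X + (2/7)·Y + (4/7)·Z.
x-coordinate: (1/7)·(-3) + (2/7)·5 + (4/7)·2 = 15/7.
y-coordinate: (1/7)·(-4) + (2/7)·7 + (4/7)·(-8) = -22/7.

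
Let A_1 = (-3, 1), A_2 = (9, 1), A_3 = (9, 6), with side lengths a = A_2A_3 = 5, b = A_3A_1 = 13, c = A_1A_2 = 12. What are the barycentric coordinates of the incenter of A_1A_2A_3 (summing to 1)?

(1/6, 13/30, 2/5)

The incenter has barycentric coordinates proportional to the opposite side lengths: (5 : 13 : 12).
Normalizing by 5+13+12 = 30 gives (1/6, 13/30, 2/5).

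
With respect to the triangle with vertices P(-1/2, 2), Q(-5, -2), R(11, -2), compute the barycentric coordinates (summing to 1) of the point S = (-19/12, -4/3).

Signed area of the reference triangle: [PQR] = ½·((-1/2)·(-2−(-2)) + (-5)·(-2−2) + 11·(2−(-2))) = ½·(0 + 20 + 44) = 32.
[SQR] = ½·((-19/12)·(-2−(-2)) + (-5)·(-2−(-4/3)) + 11·(-4/3−(-2))) = ½·(0 + 10/3 + 22/3) = 16/3, so the P-coordinate is (16/3)/32 = 1/6.
[PSR] = ½·((-1/2)·(-4/3−(-2)) + (-19/12)·(-2−2) + 11·(2−(-4/3))) = ½·(-1/3 + 19/3 + 110/3) = 64/3, so the Q-coordinate is 2/3.
[PQS] = ½·((-1/2)·(-2−(-4/3)) + (-5)·(-4/3−2) + (-19/12)·(2−(-2))) = ½·(1/3 + 50/3 − 19/3) = 16/3, so the R-coordinate is 1/6.

(1/6, 2/3, 1/6)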